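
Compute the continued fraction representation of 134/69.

[1; 1, 16, 4]

Run the Euclidean algorithm on 134 and 69; the successive quotients are the partial quotients a_0, a_1, ... (each step inverts the fractional part left over by the previous one):
  134 = 1*69 + 65, so a_0 = 1.
  69 = 1*65 + 4, so a_1 = 1.
  65 = 16*4 + 1, so a_2 = 16.
  4 = 4*1 + 0, so a_3 = 4.
The remainder reaches 0 after 4 divisions, so the expansion has 4 partial quotients, read off in order.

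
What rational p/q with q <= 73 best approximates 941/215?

Expand x = 941/215 as a continued fraction with the Euclidean algorithm:
  941 = 4*215 + 81, so a_0 = 4.
  215 = 2*81 + 53, so a_1 = 2.
  81 = 1*53 + 28, so a_2 = 1.
  53 = 1*28 + 25, so a_3 = 1.
  28 = 1*25 + 3, so a_4 = 1.
  25 = 8*3 + 1, so a_5 = 8.
  3 = 3*1 + 0, so a_6 = 3.
so x = [4; 2, 1, 1, 1, 8, 3].
Convergents (p_i = a_i*p_{i-1} + p_{i-2}, q_i = a_i*q_{i-1} + q_{i-2} with p_{-2}=0, p_{-1}=1, q_{-2}=1, q_{-1}=0), until the denominator exceeds 73:
  i=0: a_0=4, p_0 = 4*1 + 0 = 4, q_0 = 4*0 + 1 = 1.
  i=1: a_1=2, p_1 = 2*4 + 1 = 9, q_1 = 2*1 + 0 = 2.
  i=2: a_2=1, p_2 = 1*9 + 4 = 13, q_2 = 1*2 + 1 = 3.
  i=3: a_3=1, p_3 = 1*13 + 9 = 22, q_3 = 1*3 + 2 = 5.
  i=4: a_4=1, p_4 = 1*22 + 13 = 35, q_4 = 1*5 + 3 = 8.
  i=5: a_5=8, p_5 = 8*35 + 22 = 302, q_5 = 8*8 + 5 = 69.
  i=6: a_6=3, p_6 = 3*302 + 35 = 941, q_6 = 3*69 + 8 = 215.
q_6 = 215 > 73, so the last convergent with denominator <= 73 is p_5/q_5 = 302/69.
The closest fraction with denominator <= 73 is either p_5/q_5 or the intermediate fraction (k*p_5 + p_4)/(k*q_5 + q_4) with the largest k >= 1 whose denominator stays <= 73; these approach x as k grows, and every other convergent or intermediate fraction in range is farther away.
Largest k: floor((73 - q_4)/q_5) = floor((73 - 8)/69) = 0.
Since k = 0, no intermediate fraction beyond p_5/q_5 has denominator <= 73, so the convergent 302/69 is the closest (its error is |941*69 - 302*215|/(215*69) = 1/14835).

302/69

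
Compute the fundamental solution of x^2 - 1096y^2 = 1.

(x, y) = (3959299, 119595)

First expand sqrt(1096) as a continued fraction. With x_i = (sqrt(1096) + m_i)/d_i and (m_0, d_0) = (0, 1): a_0 = floor(sqrt(1096)) = 33, since 33^2 = 1089 <= 1096 < 1156 = 34^2.
Iterate m_{i+1} = d_i*a_i - m_i, d_{i+1} = (1096 - m_{i+1}^2)/d_i, a_{i+1} = floor((a_0 + m_{i+1})/d_{i+1}):
  m_1 = 1*33 - 0 = 33, d_1 = (1096 - 33^2)/1 = 7/1 = 7, a_1 = floor((33 + 33)/7) = 9.
  m_2 = 7*9 - 33 = 30, d_2 = (1096 - 30^2)/7 = 196/7 = 28, a_2 = floor((33 + 30)/28) = 2.
  m_3 = 28*2 - 30 = 26, d_3 = (1096 - 26^2)/28 = 420/28 = 15, a_3 = floor((33 + 26)/15) = 3.
  m_4 = 15*3 - 26 = 19, d_4 = (1096 - 19^2)/15 = 735/15 = 49, a_4 = floor((33 + 19)/49) = 1.
  m_5 = 49*1 - 19 = 30, d_5 = (1096 - 30^2)/49 = 196/49 = 4, a_5 = floor((33 + 30)/4) = 15.
  m_6 = 4*15 - 30 = 30, d_6 = (1096 - 30^2)/4 = 196/4 = 49, a_6 = floor((33 + 30)/49) = 1.
  m_7 = 49*1 - 30 = 19, d_7 = (1096 - 19^2)/49 = 735/49 = 15, a_7 = floor((33 + 19)/15) = 3.
  m_8 = 15*3 - 19 = 26, d_8 = (1096 - 26^2)/15 = 420/15 = 28, a_8 = floor((33 + 26)/28) = 2.
  m_9 = 28*2 - 26 = 30, d_9 = (1096 - 30^2)/28 = 196/28 = 7, a_9 = floor((33 + 30)/7) = 9.
  m_10 = 7*9 - 30 = 33, d_10 = (1096 - 33^2)/7 = 7/7 = 1, a_10 = floor((33 + 33)/1) = 66.
  m_11 = 1*66 - 33 = 33, d_11 = (1096 - 33^2)/1 = 7/1 = 7: (m_11, d_11) = (m_1, d_1) = (33, 7), so from here the quotients repeat a_1, ..., a_10; the period length is 10.
So sqrt(1096) = [33; (9, 2, 3, 1, 15, 1, 3, 2, 9, 66)] with period length k = 10.
k is even, so the fundamental solution of x^2 - 1096y^2 = 1 is (p_{k-1}, q_{k-1}) = (p_9, q_9); compute convergents through index 9.
Convergents (p_i = a_i*p_{i-1} + p_{i-2}, q_i = a_i*q_{i-1} + q_{i-2} with p_{-2}=0, p_{-1}=1, q_{-2}=1, q_{-1}=0):
  i=0: a_0=33, p_0 = 33*1 + 0 = 33, q_0 = 33*0 + 1 = 1.
  i=1: a_1=9, p_1 = 9*33 + 1 = 298, q_1 = 9*1 + 0 = 9.
  i=2: a_2=2, p_2 = 2*298 + 33 = 629, q_2 = 2*9 + 1 = 19.
  i=3: a_3=3, p_3 = 3*629 + 298 = 2185, q_3 = 3*19 + 9 = 66.
  i=4: a_4=1, p_4 = 1*2185 + 629 = 2814, q_4 = 1*66 + 19 = 85.
  i=5: a_5=15, p_5 = 15*2814 + 2185 = 44395, q_5 = 15*85 + 66 = 1341.
  i=6: a_6=1, p_6 = 1*44395 + 2814 = 47209, q_6 = 1*1341 + 85 = 1426.
  i=7: a_7=3, p_7 = 3*47209 + 44395 = 186022, q_7 = 3*1426 + 1341 = 5619.
  i=8: a_8=2, p_8 = 2*186022 + 47209 = 419253, q_8 = 2*5619 + 1426 = 12664.
  i=9: a_9=9, p_9 = 9*419253 + 186022 = 3959299, q_9 = 9*12664 + 5619 = 119595.
Check: 3959299^2 - 1096*119595^2 = 15676048571401 - 15676048571400 = 1, so (x, y) = (3959299, 119595) solves the equation, and by the theorem it is the least positive solution.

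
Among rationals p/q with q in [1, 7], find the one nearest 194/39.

5/1

Expand x = 194/39 as a continued fraction with the Euclidean algorithm:
  194 = 4*39 + 38, so a_0 = 4.
  39 = 1*38 + 1, so a_1 = 1.
  38 = 38*1 + 0, so a_2 = 38.
so x = [4; 1, 38].
Convergents (p_i = a_i*p_{i-1} + p_{i-2}, q_i = a_i*q_{i-1} + q_{i-2} with p_{-2}=0, p_{-1}=1, q_{-2}=1, q_{-1}=0), until the denominator exceeds 7:
  i=0: a_0=4, p_0 = 4*1 + 0 = 4, q_0 = 4*0 + 1 = 1.
  i=1: a_1=1, p_1 = 1*4 + 1 = 5, q_1 = 1*1 + 0 = 1.
  i=2: a_2=38, p_2 = 38*5 + 4 = 194, q_2 = 38*1 + 1 = 39.
q_2 = 39 > 7, so the last convergent with denominator <= 7 is p_1/q_1 = 5/1.
The closest fraction with denominator <= 7 is either p_1/q_1 or the intermediate fraction (k*p_1 + p_0)/(k*q_1 + q_0) with the largest k >= 1 whose denominator stays <= 7; these approach x as k grows, and every other convergent or intermediate fraction in range is farther away.
Largest k: floor((7 - q_0)/q_1) = floor((7 - 1)/1) = 6.
That gives (6*5 + 4)/(6*1 + 1) = 34/7.
Compare the errors: |x - 5/1| = |194*1 - 5*39|/(39*1) = 1/39, and |x - 34/7| = |194*7 - 34*39|/(39*7) = 32/273.
Cross-multiplying, 1*273 = 273 < 1248 = 32*39, so 1/39 is smaller: the convergent 5/1 is closer to x than 34/7.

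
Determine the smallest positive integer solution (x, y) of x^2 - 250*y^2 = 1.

(x, y) = (39480499, 2496966)

First expand sqrt(250) as a continued fraction. With x_i = (sqrt(250) + m_i)/d_i and (m_0, d_0) = (0, 1): a_0 = floor(sqrt(250)) = 15, since 15^2 = 225 <= 250 < 256 = 16^2.
Iterate m_{i+1} = d_i*a_i - m_i, d_{i+1} = (250 - m_{i+1}^2)/d_i, a_{i+1} = floor((a_0 + m_{i+1})/d_{i+1}):
  m_1 = 1*15 - 0 = 15, d_1 = (250 - 15^2)/1 = 25/1 = 25, a_1 = floor((15 + 15)/25) = 1.
  m_2 = 25*1 - 15 = 10, d_2 = (250 - 10^2)/25 = 150/25 = 6, a_2 = floor((15 + 10)/6) = 4.
  m_3 = 6*4 - 10 = 14, d_3 = (250 - 14^2)/6 = 54/6 = 9, a_3 = floor((15 + 14)/9) = 3.
  m_4 = 9*3 - 14 = 13, d_4 = (250 - 13^2)/9 = 81/9 = 9, a_4 = floor((15 + 13)/9) = 3.
  m_5 = 9*3 - 13 = 14, d_5 = (250 - 14^2)/9 = 54/9 = 6, a_5 = floor((15 + 14)/6) = 4.
  m_6 = 6*4 - 14 = 10, d_6 = (250 - 10^2)/6 = 150/6 = 25, a_6 = floor((15 + 10)/25) = 1.
  m_7 = 25*1 - 10 = 15, d_7 = (250 - 15^2)/25 = 25/25 = 1, a_7 = floor((15 + 15)/1) = 30.
  m_8 = 1*30 - 15 = 15, d_8 = (250 - 15^2)/1 = 25/1 = 25: (m_8, d_8) = (m_1, d_1) = (15, 25), so from here the quotients repeat a_1, ..., a_7; the period length is 7.
So sqrt(250) = [15; (1, 4, 3, 3, 4, 1, 30)] with period length k = 7.
k is odd, so (p_{k-1}, q_{k-1}) only solves x^2 - 250y^2 = -1 and the fundamental solution of x^2 - 250y^2 = 1 is (p_{2k-1}, q_{2k-1}) = (p_13, q_13); compute convergents through index 13, running through the period twice.
Convergents (p_i = a_i*p_{i-1} + p_{i-2}, q_i = a_i*q_{i-1} + q_{i-2} with p_{-2}=0, p_{-1}=1, q_{-2}=1, q_{-1}=0):
  i=0: a_0=15, p_0 = 15*1 + 0 = 15, q_0 = 15*0 + 1 = 1.
  i=1: a_1=1, p_1 = 1*15 + 1 = 16, q_1 = 1*1 + 0 = 1.
  i=2: a_2=4, p_2 = 4*16 + 15 = 79, q_2 = 4*1 + 1 = 5.
  i=3: a_3=3, p_3 = 3*79 + 16 = 253, q_3 = 3*5 + 1 = 16.
  i=4: a_4=3, p_4 = 3*253 + 79 = 838, q_4 = 3*16 + 5 = 53.
  i=5: a_5=4, p_5 = 4*838 + 253 = 3605, q_5 = 4*53 + 16 = 228.
  i=6: a_6=1, p_6 = 1*3605 + 838 = 4443, q_6 = 1*228 + 53 = 281.
  i=7: a_7=30, p_7 = 30*4443 + 3605 = 136895, q_7 = 30*281 + 228 = 8658.
  i=8: a_8=1, p_8 = 1*136895 + 4443 = 141338, q_8 = 1*8658 + 281 = 8939.
  i=9: a_9=4, p_9 = 4*141338 + 136895 = 702247, q_9 = 4*8939 + 8658 = 44414.
  i=10: a_10=3, p_10 = 3*702247 + 141338 = 2248079, q_10 = 3*44414 + 8939 = 142181.
  i=11: a_11=3, p_11 = 3*2248079 + 702247 = 7446484, q_11 = 3*142181 + 44414 = 470957.
  i=12: a_12=4, p_12 = 4*7446484 + 2248079 = 32034015, q_12 = 4*470957 + 142181 = 2026009.
  i=13: a_13=1, p_13 = 1*32034015 + 7446484 = 39480499, q_13 = 1*2026009 + 470957 = 2496966.
Indeed p_6^2 - 250*q_6^2 = 19740249 - 19740250 = -1, not +1.
Check: 39480499^2 - 250*2496966^2 = 1558709801289001 - 1558709801289000 = 1, so (x, y) = (39480499, 2496966) solves the equation, and by the theorem it is the least positive solution.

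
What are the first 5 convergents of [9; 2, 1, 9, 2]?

9/1, 19/2, 28/3, 271/29, 570/61

Using the convergent recurrence p_i = a_i*p_{i-1} + p_{i-2}, q_i = a_i*q_{i-1} + q_{i-2} with p_{-2}=0, p_{-1}=1, q_{-2}=1, q_{-1}=0:
  i=0: a_0=9, p_0 = 9*1 + 0 = 9, q_0 = 9*0 + 1 = 1.
  i=1: a_1=2, p_1 = 2*9 + 1 = 19, q_1 = 2*1 + 0 = 2.
  i=2: a_2=1, p_2 = 1*19 + 9 = 28, q_2 = 1*2 + 1 = 3.
  i=3: a_3=9, p_3 = 9*28 + 19 = 271, q_3 = 9*3 + 2 = 29.
  i=4: a_4=2, p_4 = 2*271 + 28 = 570, q_4 = 2*29 + 3 = 61.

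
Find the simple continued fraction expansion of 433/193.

[2; 4, 9, 2, 2]

Run the Euclidean algorithm on 433 and 193; the successive quotients are the partial quotients a_0, a_1, ... (each step inverts the fractional part left over by the previous one):
  433 = 2*193 + 47, so a_0 = 2.
  193 = 4*47 + 5, so a_1 = 4.
  47 = 9*5 + 2, so a_2 = 9.
  5 = 2*2 + 1, so a_3 = 2.
  2 = 2*1 + 0, so a_4 = 2.
The remainder reaches 0 after 5 divisions, so the expansion has 5 partial quotients, read off in order.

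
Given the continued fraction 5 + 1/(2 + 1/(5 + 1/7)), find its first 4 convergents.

Using the convergent recurrence p_i = a_i*p_{i-1} + p_{i-2}, q_i = a_i*q_{i-1} + q_{i-2} with p_{-2}=0, p_{-1}=1, q_{-2}=1, q_{-1}=0:
  i=0: a_0=5, p_0 = 5*1 + 0 = 5, q_0 = 5*0 + 1 = 1.
  i=1: a_1=2, p_1 = 2*5 + 1 = 11, q_1 = 2*1 + 0 = 2.
  i=2: a_2=5, p_2 = 5*11 + 5 = 60, q_2 = 5*2 + 1 = 11.
  i=3: a_3=7, p_3 = 7*60 + 11 = 431, q_3 = 7*11 + 2 = 79.

5/1, 11/2, 60/11, 431/79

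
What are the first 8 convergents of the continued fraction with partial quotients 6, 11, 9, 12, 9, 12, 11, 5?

6/1, 67/11, 609/100, 7375/1211, 66984/10999, 811183/133199, 8989997/1476188, 45761168/7514139

Using the convergent recurrence p_i = a_i*p_{i-1} + p_{i-2}, q_i = a_i*q_{i-1} + q_{i-2} with p_{-2}=0, p_{-1}=1, q_{-2}=1, q_{-1}=0:
  i=0: a_0=6, p_0 = 6*1 + 0 = 6, q_0 = 6*0 + 1 = 1.
  i=1: a_1=11, p_1 = 11*6 + 1 = 67, q_1 = 11*1 + 0 = 11.
  i=2: a_2=9, p_2 = 9*67 + 6 = 609, q_2 = 9*11 + 1 = 100.
  i=3: a_3=12, p_3 = 12*609 + 67 = 7375, q_3 = 12*100 + 11 = 1211.
  i=4: a_4=9, p_4 = 9*7375 + 609 = 66984, q_4 = 9*1211 + 100 = 10999.
  i=5: a_5=12, p_5 = 12*66984 + 7375 = 811183, q_5 = 12*10999 + 1211 = 133199.
  i=6: a_6=11, p_6 = 11*811183 + 66984 = 8989997, q_6 = 11*133199 + 10999 = 1476188.
  i=7: a_7=5, p_7 = 5*8989997 + 811183 = 45761168, q_7 = 5*1476188 + 133199 = 7514139.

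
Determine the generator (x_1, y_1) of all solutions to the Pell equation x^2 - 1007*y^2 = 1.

First expand sqrt(1007) as a continued fraction. With x_i = (sqrt(1007) + m_i)/d_i and (m_0, d_0) = (0, 1): a_0 = floor(sqrt(1007)) = 31, since 31^2 = 961 <= 1007 < 1024 = 32^2.
Iterate m_{i+1} = d_i*a_i - m_i, d_{i+1} = (1007 - m_{i+1}^2)/d_i, a_{i+1} = floor((a_0 + m_{i+1})/d_{i+1}):
  m_1 = 1*31 - 0 = 31, d_1 = (1007 - 31^2)/1 = 46/1 = 46, a_1 = floor((31 + 31)/46) = 1.
  m_2 = 46*1 - 31 = 15, d_2 = (1007 - 15^2)/46 = 782/46 = 17, a_2 = floor((31 + 15)/17) = 2.
  m_3 = 17*2 - 15 = 19, d_3 = (1007 - 19^2)/17 = 646/17 = 38, a_3 = floor((31 + 19)/38) = 1.
  m_4 = 38*1 - 19 = 19, d_4 = (1007 - 19^2)/38 = 646/38 = 17, a_4 = floor((31 + 19)/17) = 2.
  m_5 = 17*2 - 19 = 15, d_5 = (1007 - 15^2)/17 = 782/17 = 46, a_5 = floor((31 + 15)/46) = 1.
  m_6 = 46*1 - 15 = 31, d_6 = (1007 - 31^2)/46 = 46/46 = 1, a_6 = floor((31 + 31)/1) = 62.
  m_7 = 1*62 - 31 = 31, d_7 = (1007 - 31^2)/1 = 46/1 = 46: (m_7, d_7) = (m_1, d_1) = (31, 46), so from here the quotients repeat a_1, ..., a_6; the period length is 6.
So sqrt(1007) = [31; (1, 2, 1, 2, 1, 62)] with period length k = 6.
k is even, so the fundamental solution of x^2 - 1007y^2 = 1 is (p_{k-1}, q_{k-1}) = (p_5, q_5); compute convergents through index 5.
Convergents (p_i = a_i*p_{i-1} + p_{i-2}, q_i = a_i*q_{i-1} + q_{i-2} with p_{-2}=0, p_{-1}=1, q_{-2}=1, q_{-1}=0):
  i=0: a_0=31, p_0 = 31*1 + 0 = 31, q_0 = 31*0 + 1 = 1.
  i=1: a_1=1, p_1 = 1*31 + 1 = 32, q_1 = 1*1 + 0 = 1.
  i=2: a_2=2, p_2 = 2*32 + 31 = 95, q_2 = 2*1 + 1 = 3.
  i=3: a_3=1, p_3 = 1*95 + 32 = 127, q_3 = 1*3 + 1 = 4.
  i=4: a_4=2, p_4 = 2*127 + 95 = 349, q_4 = 2*4 + 3 = 11.
  i=5: a_5=1, p_5 = 1*349 + 127 = 476, q_5 = 1*11 + 4 = 15.
Check: 476^2 - 1007*15^2 = 226576 - 226575 = 1, so (x, y) = (476, 15) solves the equation, and by the theorem it is the least positive solution.

(x, y) = (476, 15)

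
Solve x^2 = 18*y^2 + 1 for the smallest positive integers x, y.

(x, y) = (17, 4)

First expand sqrt(18) as a continued fraction. With x_i = (sqrt(18) + m_i)/d_i and (m_0, d_0) = (0, 1): a_0 = floor(sqrt(18)) = 4, since 4^2 = 16 <= 18 < 25 = 5^2.
Iterate m_{i+1} = d_i*a_i - m_i, d_{i+1} = (18 - m_{i+1}^2)/d_i, a_{i+1} = floor((a_0 + m_{i+1})/d_{i+1}):
  m_1 = 1*4 - 0 = 4, d_1 = (18 - 4^2)/1 = 2/1 = 2, a_1 = floor((4 + 4)/2) = 4.
  m_2 = 2*4 - 4 = 4, d_2 = (18 - 4^2)/2 = 2/2 = 1, a_2 = floor((4 + 4)/1) = 8.
  m_3 = 1*8 - 4 = 4, d_3 = (18 - 4^2)/1 = 2/1 = 2: (m_3, d_3) = (m_1, d_1) = (4, 2), so from here the quotients repeat a_1, a_2; the period length is 2.
So sqrt(18) = [4; (4, 8)] with period length k = 2.
k is even, so the fundamental solution of x^2 - 18y^2 = 1 is (p_{k-1}, q_{k-1}) = (p_1, q_1); compute convergents through index 1.
Convergents (p_i = a_i*p_{i-1} + p_{i-2}, q_i = a_i*q_{i-1} + q_{i-2} with p_{-2}=0, p_{-1}=1, q_{-2}=1, q_{-1}=0):
  i=0: a_0=4, p_0 = 4*1 + 0 = 4, q_0 = 4*0 + 1 = 1.
  i=1: a_1=4, p_1 = 4*4 + 1 = 17, q_1 = 4*1 + 0 = 4.
Check: 17^2 - 18*4^2 = 289 - 288 = 1, so (x, y) = (17, 4) solves the equation, and by the theorem it is the least positive solution.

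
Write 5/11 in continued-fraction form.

Run the Euclidean algorithm on 5 and 11; the successive quotients are the partial quotients a_0, a_1, ... (each step inverts the fractional part left over by the previous one):
  5 = 0*11 + 5, so a_0 = 0.
  11 = 2*5 + 1, so a_1 = 2.
  5 = 5*1 + 0, so a_2 = 5.
The remainder reaches 0 after 3 divisions, so the expansion has 3 partial quotients, read off in order.

[0; 2, 5]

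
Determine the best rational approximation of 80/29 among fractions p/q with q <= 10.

11/4

Expand x = 80/29 as a continued fraction with the Euclidean algorithm:
  80 = 2*29 + 22, so a_0 = 2.
  29 = 1*22 + 7, so a_1 = 1.
  22 = 3*7 + 1, so a_2 = 3.
  7 = 7*1 + 0, so a_3 = 7.
so x = [2; 1, 3, 7].
Convergents (p_i = a_i*p_{i-1} + p_{i-2}, q_i = a_i*q_{i-1} + q_{i-2} with p_{-2}=0, p_{-1}=1, q_{-2}=1, q_{-1}=0), until the denominator exceeds 10:
  i=0: a_0=2, p_0 = 2*1 + 0 = 2, q_0 = 2*0 + 1 = 1.
  i=1: a_1=1, p_1 = 1*2 + 1 = 3, q_1 = 1*1 + 0 = 1.
  i=2: a_2=3, p_2 = 3*3 + 2 = 11, q_2 = 3*1 + 1 = 4.
  i=3: a_3=7, p_3 = 7*11 + 3 = 80, q_3 = 7*4 + 1 = 29.
q_3 = 29 > 10, so the last convergent with denominator <= 10 is p_2/q_2 = 11/4.
The closest fraction with denominator <= 10 is either p_2/q_2 or the intermediate fraction (k*p_2 + p_1)/(k*q_2 + q_1) with the largest k >= 1 whose denominator stays <= 10; these approach x as k grows, and every other convergent or intermediate fraction in range is farther away.
Largest k: floor((10 - q_1)/q_2) = floor((10 - 1)/4) = 2.
That gives (2*11 + 3)/(2*4 + 1) = 25/9.
Compare the errors: |x - 11/4| = |80*4 - 11*29|/(29*4) = 1/116, and |x - 25/9| = |80*9 - 25*29|/(29*9) = 5/261.
Cross-multiplying, 1*261 = 261 < 580 = 5*116, so 1/116 is smaller: the convergent 11/4 is closer to x than 25/9.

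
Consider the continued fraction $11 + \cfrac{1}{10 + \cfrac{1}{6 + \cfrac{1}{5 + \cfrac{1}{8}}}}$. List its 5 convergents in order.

Using the convergent recurrence p_i = a_i*p_{i-1} + p_{i-2}, q_i = a_i*q_{i-1} + q_{i-2} with p_{-2}=0, p_{-1}=1, q_{-2}=1, q_{-1}=0:
  i=0: a_0=11, p_0 = 11*1 + 0 = 11, q_0 = 11*0 + 1 = 1.
  i=1: a_1=10, p_1 = 10*11 + 1 = 111, q_1 = 10*1 + 0 = 10.
  i=2: a_2=6, p_2 = 6*111 + 11 = 677, q_2 = 6*10 + 1 = 61.
  i=3: a_3=5, p_3 = 5*677 + 111 = 3496, q_3 = 5*61 + 10 = 315.
  i=4: a_4=8, p_4 = 8*3496 + 677 = 28645, q_4 = 8*315 + 61 = 2581.

11/1, 111/10, 677/61, 3496/315, 28645/2581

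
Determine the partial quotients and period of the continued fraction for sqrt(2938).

Write x_i = (sqrt(2938) + m_i)/d_i with (m_0, d_0) = (0, 1). a_0 = floor(sqrt(2938)) = 54, since 54^2 = 2916 <= 2938 < 3025 = 55^2.
Iterate m_{i+1} = d_i*a_i - m_i, d_{i+1} = (2938 - m_{i+1}^2)/d_i, a_{i+1} = floor((a_0 + m_{i+1})/d_{i+1}):
  m_1 = 1*54 - 0 = 54, d_1 = (2938 - 54^2)/1 = 22/1 = 22, a_1 = floor((54 + 54)/22) = 4.
  m_2 = 22*4 - 54 = 34, d_2 = (2938 - 34^2)/22 = 1782/22 = 81, a_2 = floor((54 + 34)/81) = 1.
  m_3 = 81*1 - 34 = 47, d_3 = (2938 - 47^2)/81 = 729/81 = 9, a_3 = floor((54 + 47)/9) = 11.
  m_4 = 9*11 - 47 = 52, d_4 = (2938 - 52^2)/9 = 234/9 = 26, a_4 = floor((54 + 52)/26) = 4.
  m_5 = 26*4 - 52 = 52, d_5 = (2938 - 52^2)/26 = 234/26 = 9, a_5 = floor((54 + 52)/9) = 11.
  m_6 = 9*11 - 52 = 47, d_6 = (2938 - 47^2)/9 = 729/9 = 81, a_6 = floor((54 + 47)/81) = 1.
  m_7 = 81*1 - 47 = 34, d_7 = (2938 - 34^2)/81 = 1782/81 = 22, a_7 = floor((54 + 34)/22) = 4.
  m_8 = 22*4 - 34 = 54, d_8 = (2938 - 54^2)/22 = 22/22 = 1, a_8 = floor((54 + 54)/1) = 108.
  m_9 = 1*108 - 54 = 54, d_9 = (2938 - 54^2)/1 = 22/1 = 22: (m_9, d_9) = (m_1, d_1) = (54, 22), so from here the quotients repeat a_1, ..., a_8; the period length is 8.
Hence the expansion of sqrt(2938) is a_0 = 54 followed by the repeating block 4, 1, 11, 4, 11, 1, 4, 108 (period 8).

[54; (4, 1, 11, 4, 11, 1, 4, 108)]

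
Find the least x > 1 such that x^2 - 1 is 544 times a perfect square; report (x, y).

First expand sqrt(544) as a continued fraction. With x_i = (sqrt(544) + m_i)/d_i and (m_0, d_0) = (0, 1): a_0 = floor(sqrt(544)) = 23, since 23^2 = 529 <= 544 < 576 = 24^2.
Iterate m_{i+1} = d_i*a_i - m_i, d_{i+1} = (544 - m_{i+1}^2)/d_i, a_{i+1} = floor((a_0 + m_{i+1})/d_{i+1}):
  m_1 = 1*23 - 0 = 23, d_1 = (544 - 23^2)/1 = 15/1 = 15, a_1 = floor((23 + 23)/15) = 3.
  m_2 = 15*3 - 23 = 22, d_2 = (544 - 22^2)/15 = 60/15 = 4, a_2 = floor((23 + 22)/4) = 11.
  m_3 = 4*11 - 22 = 22, d_3 = (544 - 22^2)/4 = 60/4 = 15, a_3 = floor((23 + 22)/15) = 3.
  m_4 = 15*3 - 22 = 23, d_4 = (544 - 23^2)/15 = 15/15 = 1, a_4 = floor((23 + 23)/1) = 46.
  m_5 = 1*46 - 23 = 23, d_5 = (544 - 23^2)/1 = 15/1 = 15: (m_5, d_5) = (m_1, d_1) = (23, 15), so from here the quotients repeat a_1, ..., a_4; the period length is 4.
So sqrt(544) = [23; (3, 11, 3, 46)] with period length k = 4.
k is even, so the fundamental solution of x^2 - 544y^2 = 1 is (p_{k-1}, q_{k-1}) = (p_3, q_3); compute convergents through index 3.
Convergents (p_i = a_i*p_{i-1} + p_{i-2}, q_i = a_i*q_{i-1} + q_{i-2} with p_{-2}=0, p_{-1}=1, q_{-2}=1, q_{-1}=0):
  i=0: a_0=23, p_0 = 23*1 + 0 = 23, q_0 = 23*0 + 1 = 1.
  i=1: a_1=3, p_1 = 3*23 + 1 = 70, q_1 = 3*1 + 0 = 3.
  i=2: a_2=11, p_2 = 11*70 + 23 = 793, q_2 = 11*3 + 1 = 34.
  i=3: a_3=3, p_3 = 3*793 + 70 = 2449, q_3 = 3*34 + 3 = 105.
Check: 2449^2 - 544*105^2 = 5997601 - 5997600 = 1, so (x, y) = (2449, 105) solves the equation, and by the theorem it is the least positive solution.

(x, y) = (2449, 105)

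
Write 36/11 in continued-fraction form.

Run the Euclidean algorithm on 36 and 11; the successive quotients are the partial quotients a_0, a_1, ... (each step inverts the fractional part left over by the previous one):
  36 = 3*11 + 3, so a_0 = 3.
  11 = 3*3 + 2, so a_1 = 3.
  3 = 1*2 + 1, so a_2 = 1.
  2 = 2*1 + 0, so a_3 = 2.
The remainder reaches 0 after 4 divisions, so the expansion has 4 partial quotients, read off in order.

[3; 3, 1, 2]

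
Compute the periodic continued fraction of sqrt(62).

[7; (1, 6, 1, 14)]

Write x_i = (sqrt(62) + m_i)/d_i with (m_0, d_0) = (0, 1). a_0 = floor(sqrt(62)) = 7, since 7^2 = 49 <= 62 < 64 = 8^2.
Iterate m_{i+1} = d_i*a_i - m_i, d_{i+1} = (62 - m_{i+1}^2)/d_i, a_{i+1} = floor((a_0 + m_{i+1})/d_{i+1}):
  m_1 = 1*7 - 0 = 7, d_1 = (62 - 7^2)/1 = 13/1 = 13, a_1 = floor((7 + 7)/13) = 1.
  m_2 = 13*1 - 7 = 6, d_2 = (62 - 6^2)/13 = 26/13 = 2, a_2 = floor((7 + 6)/2) = 6.
  m_3 = 2*6 - 6 = 6, d_3 = (62 - 6^2)/2 = 26/2 = 13, a_3 = floor((7 + 6)/13) = 1.
  m_4 = 13*1 - 6 = 7, d_4 = (62 - 7^2)/13 = 13/13 = 1, a_4 = floor((7 + 7)/1) = 14.
  m_5 = 1*14 - 7 = 7, d_5 = (62 - 7^2)/1 = 13/1 = 13: (m_5, d_5) = (m_1, d_1) = (7, 13), so from here the quotients repeat a_1, ..., a_4; the period length is 4.
Hence the expansion of sqrt(62) is a_0 = 7 followed by the repeating block 1, 6, 1, 14 (period 4).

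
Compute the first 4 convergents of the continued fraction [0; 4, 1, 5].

0/1, 1/4, 1/5, 6/29

Using the convergent recurrence p_i = a_i*p_{i-1} + p_{i-2}, q_i = a_i*q_{i-1} + q_{i-2} with p_{-2}=0, p_{-1}=1, q_{-2}=1, q_{-1}=0:
  i=0: a_0=0, p_0 = 0*1 + 0 = 0, q_0 = 0*0 + 1 = 1.
  i=1: a_1=4, p_1 = 4*0 + 1 = 1, q_1 = 4*1 + 0 = 4.
  i=2: a_2=1, p_2 = 1*1 + 0 = 1, q_2 = 1*4 + 1 = 5.
  i=3: a_3=5, p_3 = 5*1 + 1 = 6, q_3 = 5*5 + 4 = 29.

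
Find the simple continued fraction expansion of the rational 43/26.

Run the Euclidean algorithm on 43 and 26; the successive quotients are the partial quotients a_0, a_1, ... (each step inverts the fractional part left over by the previous one):
  43 = 1*26 + 17, so a_0 = 1.
  26 = 1*17 + 9, so a_1 = 1.
  17 = 1*9 + 8, so a_2 = 1.
  9 = 1*8 + 1, so a_3 = 1.
  8 = 8*1 + 0, so a_4 = 8.
The remainder reaches 0 after 5 divisions, so the expansion has 5 partial quotients, read off in order.

[1; 1, 1, 1, 8]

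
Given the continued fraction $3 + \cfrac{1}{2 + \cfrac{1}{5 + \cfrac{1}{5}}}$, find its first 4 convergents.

3/1, 7/2, 38/11, 197/57

Using the convergent recurrence p_i = a_i*p_{i-1} + p_{i-2}, q_i = a_i*q_{i-1} + q_{i-2} with p_{-2}=0, p_{-1}=1, q_{-2}=1, q_{-1}=0:
  i=0: a_0=3, p_0 = 3*1 + 0 = 3, q_0 = 3*0 + 1 = 1.
  i=1: a_1=2, p_1 = 2*3 + 1 = 7, q_1 = 2*1 + 0 = 2.
  i=2: a_2=5, p_2 = 5*7 + 3 = 38, q_2 = 5*2 + 1 = 11.
  i=3: a_3=5, p_3 = 5*38 + 7 = 197, q_3 = 5*11 + 2 = 57.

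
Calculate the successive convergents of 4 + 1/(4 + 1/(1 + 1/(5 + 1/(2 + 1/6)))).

4/1, 17/4, 21/5, 122/29, 265/63, 1712/407

Using the convergent recurrence p_i = a_i*p_{i-1} + p_{i-2}, q_i = a_i*q_{i-1} + q_{i-2} with p_{-2}=0, p_{-1}=1, q_{-2}=1, q_{-1}=0:
  i=0: a_0=4, p_0 = 4*1 + 0 = 4, q_0 = 4*0 + 1 = 1.
  i=1: a_1=4, p_1 = 4*4 + 1 = 17, q_1 = 4*1 + 0 = 4.
  i=2: a_2=1, p_2 = 1*17 + 4 = 21, q_2 = 1*4 + 1 = 5.
  i=3: a_3=5, p_3 = 5*21 + 17 = 122, q_3 = 5*5 + 4 = 29.
  i=4: a_4=2, p_4 = 2*122 + 21 = 265, q_4 = 2*29 + 5 = 63.
  i=5: a_5=6, p_5 = 6*265 + 122 = 1712, q_5 = 6*63 + 29 = 407.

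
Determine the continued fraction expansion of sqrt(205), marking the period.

Write x_i = (sqrt(205) + m_i)/d_i with (m_0, d_0) = (0, 1). a_0 = floor(sqrt(205)) = 14, since 14^2 = 196 <= 205 < 225 = 15^2.
Iterate m_{i+1} = d_i*a_i - m_i, d_{i+1} = (205 - m_{i+1}^2)/d_i, a_{i+1} = floor((a_0 + m_{i+1})/d_{i+1}):
  m_1 = 1*14 - 0 = 14, d_1 = (205 - 14^2)/1 = 9/1 = 9, a_1 = floor((14 + 14)/9) = 3.
  m_2 = 9*3 - 14 = 13, d_2 = (205 - 13^2)/9 = 36/9 = 4, a_2 = floor((14 + 13)/4) = 6.
  m_3 = 4*6 - 13 = 11, d_3 = (205 - 11^2)/4 = 84/4 = 21, a_3 = floor((14 + 11)/21) = 1.
  m_4 = 21*1 - 11 = 10, d_4 = (205 - 10^2)/21 = 105/21 = 5, a_4 = floor((14 + 10)/5) = 4.
  m_5 = 5*4 - 10 = 10, d_5 = (205 - 10^2)/5 = 105/5 = 21, a_5 = floor((14 + 10)/21) = 1.
  m_6 = 21*1 - 10 = 11, d_6 = (205 - 11^2)/21 = 84/21 = 4, a_6 = floor((14 + 11)/4) = 6.
  m_7 = 4*6 - 11 = 13, d_7 = (205 - 13^2)/4 = 36/4 = 9, a_7 = floor((14 + 13)/9) = 3.
  m_8 = 9*3 - 13 = 14, d_8 = (205 - 14^2)/9 = 9/9 = 1, a_8 = floor((14 + 14)/1) = 28.
  m_9 = 1*28 - 14 = 14, d_9 = (205 - 14^2)/1 = 9/1 = 9: (m_9, d_9) = (m_1, d_1) = (14, 9), so from here the quotients repeat a_1, ..., a_8; the period length is 8.
Hence the expansion of sqrt(205) is a_0 = 14 followed by the repeating block 3, 6, 1, 4, 1, 6, 3, 28 (period 8).

[14; (3, 6, 1, 4, 1, 6, 3, 28)]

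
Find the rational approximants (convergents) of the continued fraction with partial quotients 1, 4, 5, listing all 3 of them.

Using the convergent recurrence p_i = a_i*p_{i-1} + p_{i-2}, q_i = a_i*q_{i-1} + q_{i-2} with p_{-2}=0, p_{-1}=1, q_{-2}=1, q_{-1}=0:
  i=0: a_0=1, p_0 = 1*1 + 0 = 1, q_0 = 1*0 + 1 = 1.
  i=1: a_1=4, p_1 = 4*1 + 1 = 5, q_1 = 4*1 + 0 = 4.
  i=2: a_2=5, p_2 = 5*5 + 1 = 26, q_2 = 5*4 + 1 = 21.

1/1, 5/4, 26/21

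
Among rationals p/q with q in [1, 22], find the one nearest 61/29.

Expand x = 61/29 as a continued fraction with the Euclidean algorithm:
  61 = 2*29 + 3, so a_0 = 2.
  29 = 9*3 + 2, so a_1 = 9.
  3 = 1*2 + 1, so a_2 = 1.
  2 = 2*1 + 0, so a_3 = 2.
so x = [2; 9, 1, 2].
Convergents (p_i = a_i*p_{i-1} + p_{i-2}, q_i = a_i*q_{i-1} + q_{i-2} with p_{-2}=0, p_{-1}=1, q_{-2}=1, q_{-1}=0), until the denominator exceeds 22:
  i=0: a_0=2, p_0 = 2*1 + 0 = 2, q_0 = 2*0 + 1 = 1.
  i=1: a_1=9, p_1 = 9*2 + 1 = 19, q_1 = 9*1 + 0 = 9.
  i=2: a_2=1, p_2 = 1*19 + 2 = 21, q_2 = 1*9 + 1 = 10.
  i=3: a_3=2, p_3 = 2*21 + 19 = 61, q_3 = 2*10 + 9 = 29.
q_3 = 29 > 22, so the last convergent with denominator <= 22 is p_2/q_2 = 21/10.
The closest fraction with denominator <= 22 is either p_2/q_2 or the intermediate fraction (k*p_2 + p_1)/(k*q_2 + q_1) with the largest k >= 1 whose denominator stays <= 22; these approach x as k grows, and every other convergent or intermediate fraction in range is farther away.
Largest k: floor((22 - q_1)/q_2) = floor((22 - 9)/10) = 1.
That gives (1*21 + 19)/(1*10 + 9) = 40/19.
Compare the errors: |x - 21/10| = |61*10 - 21*29|/(29*10) = 1/290, and |x - 40/19| = |61*19 - 40*29|/(29*19) = 1/551.
Cross-multiplying, 1*290 = 290 < 551 = 1*551, so 1/551 is smaller: the intermediate fraction 40/19 is closer to x than 21/10.

40/19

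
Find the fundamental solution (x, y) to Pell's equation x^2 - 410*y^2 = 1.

First expand sqrt(410) as a continued fraction. With x_i = (sqrt(410) + m_i)/d_i and (m_0, d_0) = (0, 1): a_0 = floor(sqrt(410)) = 20, since 20^2 = 400 <= 410 < 441 = 21^2.
Iterate m_{i+1} = d_i*a_i - m_i, d_{i+1} = (410 - m_{i+1}^2)/d_i, a_{i+1} = floor((a_0 + m_{i+1})/d_{i+1}):
  m_1 = 1*20 - 0 = 20, d_1 = (410 - 20^2)/1 = 10/1 = 10, a_1 = floor((20 + 20)/10) = 4.
  m_2 = 10*4 - 20 = 20, d_2 = (410 - 20^2)/10 = 10/10 = 1, a_2 = floor((20 + 20)/1) = 40.
  m_3 = 1*40 - 20 = 20, d_3 = (410 - 20^2)/1 = 10/1 = 10: (m_3, d_3) = (m_1, d_1) = (20, 10), so from here the quotients repeat a_1, a_2; the period length is 2.
So sqrt(410) = [20; (4, 40)] with period length k = 2.
k is even, so the fundamental solution of x^2 - 410y^2 = 1 is (p_{k-1}, q_{k-1}) = (p_1, q_1); compute convergents through index 1.
Convergents (p_i = a_i*p_{i-1} + p_{i-2}, q_i = a_i*q_{i-1} + q_{i-2} with p_{-2}=0, p_{-1}=1, q_{-2}=1, q_{-1}=0):
  i=0: a_0=20, p_0 = 20*1 + 0 = 20, q_0 = 20*0 + 1 = 1.
  i=1: a_1=4, p_1 = 4*20 + 1 = 81, q_1 = 4*1 + 0 = 4.
Check: 81^2 - 410*4^2 = 6561 - 6560 = 1, so (x, y) = (81, 4) solves the equation, and by the theorem it is the least positive solution.

(x, y) = (81, 4)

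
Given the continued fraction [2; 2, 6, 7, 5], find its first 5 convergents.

Using the convergent recurrence p_i = a_i*p_{i-1} + p_{i-2}, q_i = a_i*q_{i-1} + q_{i-2} with p_{-2}=0, p_{-1}=1, q_{-2}=1, q_{-1}=0:
  i=0: a_0=2, p_0 = 2*1 + 0 = 2, q_0 = 2*0 + 1 = 1.
  i=1: a_1=2, p_1 = 2*2 + 1 = 5, q_1 = 2*1 + 0 = 2.
  i=2: a_2=6, p_2 = 6*5 + 2 = 32, q_2 = 6*2 + 1 = 13.
  i=3: a_3=7, p_3 = 7*32 + 5 = 229, q_3 = 7*13 + 2 = 93.
  i=4: a_4=5, p_4 = 5*229 + 32 = 1177, q_4 = 5*93 + 13 = 478.

2/1, 5/2, 32/13, 229/93, 1177/478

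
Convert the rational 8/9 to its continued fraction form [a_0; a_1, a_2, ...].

Run the Euclidean algorithm on 8 and 9; the successive quotients are the partial quotients a_0, a_1, ... (each step inverts the fractional part left over by the previous one):
  8 = 0*9 + 8, so a_0 = 0.
  9 = 1*8 + 1, so a_1 = 1.
  8 = 8*1 + 0, so a_2 = 8.
The remainder reaches 0 after 3 divisions, so the expansion has 3 partial quotients, read off in order.

[0; 1, 8]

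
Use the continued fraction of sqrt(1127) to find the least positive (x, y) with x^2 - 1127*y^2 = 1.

(x, y) = (55224, 1645)

First expand sqrt(1127) as a continued fraction. With x_i = (sqrt(1127) + m_i)/d_i and (m_0, d_0) = (0, 1): a_0 = floor(sqrt(1127)) = 33, since 33^2 = 1089 <= 1127 < 1156 = 34^2.
Iterate m_{i+1} = d_i*a_i - m_i, d_{i+1} = (1127 - m_{i+1}^2)/d_i, a_{i+1} = floor((a_0 + m_{i+1})/d_{i+1}):
  m_1 = 1*33 - 0 = 33, d_1 = (1127 - 33^2)/1 = 38/1 = 38, a_1 = floor((33 + 33)/38) = 1.
  m_2 = 38*1 - 33 = 5, d_2 = (1127 - 5^2)/38 = 1102/38 = 29, a_2 = floor((33 + 5)/29) = 1.
  m_3 = 29*1 - 5 = 24, d_3 = (1127 - 24^2)/29 = 551/29 = 19, a_3 = floor((33 + 24)/19) = 3.
  m_4 = 19*3 - 24 = 33, d_4 = (1127 - 33^2)/19 = 38/19 = 2, a_4 = floor((33 + 33)/2) = 33.
  m_5 = 2*33 - 33 = 33, d_5 = (1127 - 33^2)/2 = 38/2 = 19, a_5 = floor((33 + 33)/19) = 3.
  m_6 = 19*3 - 33 = 24, d_6 = (1127 - 24^2)/19 = 551/19 = 29, a_6 = floor((33 + 24)/29) = 1.
  m_7 = 29*1 - 24 = 5, d_7 = (1127 - 5^2)/29 = 1102/29 = 38, a_7 = floor((33 + 5)/38) = 1.
  m_8 = 38*1 - 5 = 33, d_8 = (1127 - 33^2)/38 = 38/38 = 1, a_8 = floor((33 + 33)/1) = 66.
  m_9 = 1*66 - 33 = 33, d_9 = (1127 - 33^2)/1 = 38/1 = 38: (m_9, d_9) = (m_1, d_1) = (33, 38), so from here the quotients repeat a_1, ..., a_8; the period length is 8.
So sqrt(1127) = [33; (1, 1, 3, 33, 3, 1, 1, 66)] with period length k = 8.
k is even, so the fundamental solution of x^2 - 1127y^2 = 1 is (p_{k-1}, q_{k-1}) = (p_7, q_7); compute convergents through index 7.
Convergents (p_i = a_i*p_{i-1} + p_{i-2}, q_i = a_i*q_{i-1} + q_{i-2} with p_{-2}=0, p_{-1}=1, q_{-2}=1, q_{-1}=0):
  i=0: a_0=33, p_0 = 33*1 + 0 = 33, q_0 = 33*0 + 1 = 1.
  i=1: a_1=1, p_1 = 1*33 + 1 = 34, q_1 = 1*1 + 0 = 1.
  i=2: a_2=1, p_2 = 1*34 + 33 = 67, q_2 = 1*1 + 1 = 2.
  i=3: a_3=3, p_3 = 3*67 + 34 = 235, q_3 = 3*2 + 1 = 7.
  i=4: a_4=33, p_4 = 33*235 + 67 = 7822, q_4 = 33*7 + 2 = 233.
  i=5: a_5=3, p_5 = 3*7822 + 235 = 23701, q_5 = 3*233 + 7 = 706.
  i=6: a_6=1, p_6 = 1*23701 + 7822 = 31523, q_6 = 1*706 + 233 = 939.
  i=7: a_7=1, p_7 = 1*31523 + 23701 = 55224, q_7 = 1*939 + 706 = 1645.
Check: 55224^2 - 1127*1645^2 = 3049690176 - 3049690175 = 1, so (x, y) = (55224, 1645) solves the equation, and by the theorem it is the least positive solution.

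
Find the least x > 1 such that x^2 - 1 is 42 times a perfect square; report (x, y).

First expand sqrt(42) as a continued fraction. With x_i = (sqrt(42) + m_i)/d_i and (m_0, d_0) = (0, 1): a_0 = floor(sqrt(42)) = 6, since 6^2 = 36 <= 42 < 49 = 7^2.
Iterate m_{i+1} = d_i*a_i - m_i, d_{i+1} = (42 - m_{i+1}^2)/d_i, a_{i+1} = floor((a_0 + m_{i+1})/d_{i+1}):
  m_1 = 1*6 - 0 = 6, d_1 = (42 - 6^2)/1 = 6/1 = 6, a_1 = floor((6 + 6)/6) = 2.
  m_2 = 6*2 - 6 = 6, d_2 = (42 - 6^2)/6 = 6/6 = 1, a_2 = floor((6 + 6)/1) = 12.
  m_3 = 1*12 - 6 = 6, d_3 = (42 - 6^2)/1 = 6/1 = 6: (m_3, d_3) = (m_1, d_1) = (6, 6), so from here the quotients repeat a_1, a_2; the period length is 2.
So sqrt(42) = [6; (2, 12)] with period length k = 2.
k is even, so the fundamental solution of x^2 - 42y^2 = 1 is (p_{k-1}, q_{k-1}) = (p_1, q_1); compute convergents through index 1.
Convergents (p_i = a_i*p_{i-1} + p_{i-2}, q_i = a_i*q_{i-1} + q_{i-2} with p_{-2}=0, p_{-1}=1, q_{-2}=1, q_{-1}=0):
  i=0: a_0=6, p_0 = 6*1 + 0 = 6, q_0 = 6*0 + 1 = 1.
  i=1: a_1=2, p_1 = 2*6 + 1 = 13, q_1 = 2*1 + 0 = 2.
Check: 13^2 - 42*2^2 = 169 - 168 = 1, so (x, y) = (13, 2) solves the equation, and by the theorem it is the least positive solution.

(x, y) = (13, 2)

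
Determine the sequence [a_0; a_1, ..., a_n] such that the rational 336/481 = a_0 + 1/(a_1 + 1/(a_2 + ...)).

Run the Euclidean algorithm on 336 and 481; the successive quotients are the partial quotients a_0, a_1, ... (each step inverts the fractional part left over by the previous one):
  336 = 0*481 + 336, so a_0 = 0.
  481 = 1*336 + 145, so a_1 = 1.
  336 = 2*145 + 46, so a_2 = 2.
  145 = 3*46 + 7, so a_3 = 3.
  46 = 6*7 + 4, so a_4 = 6.
  7 = 1*4 + 3, so a_5 = 1.
  4 = 1*3 + 1, so a_6 = 1.
  3 = 3*1 + 0, so a_7 = 3.
The remainder reaches 0 after 8 divisions, so the expansion has 8 partial quotients, read off in order.

[0; 1, 2, 3, 6, 1, 1, 3]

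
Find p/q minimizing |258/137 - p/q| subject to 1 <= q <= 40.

Expand x = 258/137 as a continued fraction with the Euclidean algorithm:
  258 = 1*137 + 121, so a_0 = 1.
  137 = 1*121 + 16, so a_1 = 1.
  121 = 7*16 + 9, so a_2 = 7.
  16 = 1*9 + 7, so a_3 = 1.
  9 = 1*7 + 2, so a_4 = 1.
  7 = 3*2 + 1, so a_5 = 3.
  2 = 2*1 + 0, so a_6 = 2.
so x = [1; 1, 7, 1, 1, 3, 2].
Convergents (p_i = a_i*p_{i-1} + p_{i-2}, q_i = a_i*q_{i-1} + q_{i-2} with p_{-2}=0, p_{-1}=1, q_{-2}=1, q_{-1}=0), until the denominator exceeds 40:
  i=0: a_0=1, p_0 = 1*1 + 0 = 1, q_0 = 1*0 + 1 = 1.
  i=1: a_1=1, p_1 = 1*1 + 1 = 2, q_1 = 1*1 + 0 = 1.
  i=2: a_2=7, p_2 = 7*2 + 1 = 15, q_2 = 7*1 + 1 = 8.
  i=3: a_3=1, p_3 = 1*15 + 2 = 17, q_3 = 1*8 + 1 = 9.
  i=4: a_4=1, p_4 = 1*17 + 15 = 32, q_4 = 1*9 + 8 = 17.
  i=5: a_5=3, p_5 = 3*32 + 17 = 113, q_5 = 3*17 + 9 = 60.
q_5 = 60 > 40, so the last convergent with denominator <= 40 is p_4/q_4 = 32/17.
The closest fraction with denominator <= 40 is either p_4/q_4 or the intermediate fraction (k*p_4 + p_3)/(k*q_4 + q_3) with the largest k >= 1 whose denominator stays <= 40; these approach x as k grows, and every other convergent or intermediate fraction in range is farther away.
Largest k: floor((40 - q_3)/q_4) = floor((40 - 9)/17) = 1.
That gives (1*32 + 17)/(1*17 + 9) = 49/26.
Compare the errors: |x - 32/17| = |258*17 - 32*137|/(137*17) = 2/2329, and |x - 49/26| = |258*26 - 49*137|/(137*26) = 5/3562.
Cross-multiplying, 2*3562 = 7124 < 11645 = 5*2329, so 2/2329 is smaller: the convergent 32/17 is closer to x than 49/26.

32/17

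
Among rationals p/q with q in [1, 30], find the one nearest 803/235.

Expand x = 803/235 as a continued fraction with the Euclidean algorithm:
  803 = 3*235 + 98, so a_0 = 3.
  235 = 2*98 + 39, so a_1 = 2.
  98 = 2*39 + 20, so a_2 = 2.
  39 = 1*20 + 19, so a_3 = 1.
  20 = 1*19 + 1, so a_4 = 1.
  19 = 19*1 + 0, so a_5 = 19.
so x = [3; 2, 2, 1, 1, 19].
Convergents (p_i = a_i*p_{i-1} + p_{i-2}, q_i = a_i*q_{i-1} + q_{i-2} with p_{-2}=0, p_{-1}=1, q_{-2}=1, q_{-1}=0), until the denominator exceeds 30:
  i=0: a_0=3, p_0 = 3*1 + 0 = 3, q_0 = 3*0 + 1 = 1.
  i=1: a_1=2, p_1 = 2*3 + 1 = 7, q_1 = 2*1 + 0 = 2.
  i=2: a_2=2, p_2 = 2*7 + 3 = 17, q_2 = 2*2 + 1 = 5.
  i=3: a_3=1, p_3 = 1*17 + 7 = 24, q_3 = 1*5 + 2 = 7.
  i=4: a_4=1, p_4 = 1*24 + 17 = 41, q_4 = 1*7 + 5 = 12.
  i=5: a_5=19, p_5 = 19*41 + 24 = 803, q_5 = 19*12 + 7 = 235.
q_5 = 235 > 30, so the last convergent with denominator <= 30 is p_4/q_4 = 41/12.
The closest fraction with denominator <= 30 is either p_4/q_4 or the intermediate fraction (k*p_4 + p_3)/(k*q_4 + q_3) with the largest k >= 1 whose denominator stays <= 30; these approach x as k grows, and every other convergent or intermediate fraction in range is farther away.
Largest k: floor((30 - q_3)/q_4) = floor((30 - 7)/12) = 1.
That gives (1*41 + 24)/(1*12 + 7) = 65/19.
Compare the errors: |x - 41/12| = |803*12 - 41*235|/(235*12) = 1/2820, and |x - 65/19| = |803*19 - 65*235|/(235*19) = 18/4465.
Cross-multiplying, 1*4465 = 4465 < 50760 = 18*2820, so 1/2820 is smaller: the convergent 41/12 is closer to x than 65/19.

41/12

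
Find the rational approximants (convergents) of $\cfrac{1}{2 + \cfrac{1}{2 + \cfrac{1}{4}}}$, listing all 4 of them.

0/1, 1/2, 2/5, 9/22

Using the convergent recurrence p_i = a_i*p_{i-1} + p_{i-2}, q_i = a_i*q_{i-1} + q_{i-2} with p_{-2}=0, p_{-1}=1, q_{-2}=1, q_{-1}=0:
  i=0: a_0=0, p_0 = 0*1 + 0 = 0, q_0 = 0*0 + 1 = 1.
  i=1: a_1=2, p_1 = 2*0 + 1 = 1, q_1 = 2*1 + 0 = 2.
  i=2: a_2=2, p_2 = 2*1 + 0 = 2, q_2 = 2*2 + 1 = 5.
  i=3: a_3=4, p_3 = 4*2 + 1 = 9, q_3 = 4*5 + 2 = 22.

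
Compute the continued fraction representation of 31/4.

[7; 1, 3]

Run the Euclidean algorithm on 31 and 4; the successive quotients are the partial quotients a_0, a_1, ... (each step inverts the fractional part left over by the previous one):
  31 = 7*4 + 3, so a_0 = 7.
  4 = 1*3 + 1, so a_1 = 1.
  3 = 3*1 + 0, so a_2 = 3.
The remainder reaches 0 after 3 divisions, so the expansion has 3 partial quotients, read off in order.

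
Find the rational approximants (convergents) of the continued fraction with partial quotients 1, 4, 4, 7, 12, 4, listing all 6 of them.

Using the convergent recurrence p_i = a_i*p_{i-1} + p_{i-2}, q_i = a_i*q_{i-1} + q_{i-2} with p_{-2}=0, p_{-1}=1, q_{-2}=1, q_{-1}=0:
  i=0: a_0=1, p_0 = 1*1 + 0 = 1, q_0 = 1*0 + 1 = 1.
  i=1: a_1=4, p_1 = 4*1 + 1 = 5, q_1 = 4*1 + 0 = 4.
  i=2: a_2=4, p_2 = 4*5 + 1 = 21, q_2 = 4*4 + 1 = 17.
  i=3: a_3=7, p_3 = 7*21 + 5 = 152, q_3 = 7*17 + 4 = 123.
  i=4: a_4=12, p_4 = 12*152 + 21 = 1845, q_4 = 12*123 + 17 = 1493.
  i=5: a_5=4, p_5 = 4*1845 + 152 = 7532, q_5 = 4*1493 + 123 = 6095.

1/1, 5/4, 21/17, 152/123, 1845/1493, 7532/6095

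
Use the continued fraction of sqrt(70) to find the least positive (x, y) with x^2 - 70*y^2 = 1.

(x, y) = (251, 30)

First expand sqrt(70) as a continued fraction. With x_i = (sqrt(70) + m_i)/d_i and (m_0, d_0) = (0, 1): a_0 = floor(sqrt(70)) = 8, since 8^2 = 64 <= 70 < 81 = 9^2.
Iterate m_{i+1} = d_i*a_i - m_i, d_{i+1} = (70 - m_{i+1}^2)/d_i, a_{i+1} = floor((a_0 + m_{i+1})/d_{i+1}):
  m_1 = 1*8 - 0 = 8, d_1 = (70 - 8^2)/1 = 6/1 = 6, a_1 = floor((8 + 8)/6) = 2.
  m_2 = 6*2 - 8 = 4, d_2 = (70 - 4^2)/6 = 54/6 = 9, a_2 = floor((8 + 4)/9) = 1.
  m_3 = 9*1 - 4 = 5, d_3 = (70 - 5^2)/9 = 45/9 = 5, a_3 = floor((8 + 5)/5) = 2.
  m_4 = 5*2 - 5 = 5, d_4 = (70 - 5^2)/5 = 45/5 = 9, a_4 = floor((8 + 5)/9) = 1.
  m_5 = 9*1 - 5 = 4, d_5 = (70 - 4^2)/9 = 54/9 = 6, a_5 = floor((8 + 4)/6) = 2.
  m_6 = 6*2 - 4 = 8, d_6 = (70 - 8^2)/6 = 6/6 = 1, a_6 = floor((8 + 8)/1) = 16.
  m_7 = 1*16 - 8 = 8, d_7 = (70 - 8^2)/1 = 6/1 = 6: (m_7, d_7) = (m_1, d_1) = (8, 6), so from here the quotients repeat a_1, ..., a_6; the period length is 6.
So sqrt(70) = [8; (2, 1, 2, 1, 2, 16)] with period length k = 6.
k is even, so the fundamental solution of x^2 - 70y^2 = 1 is (p_{k-1}, q_{k-1}) = (p_5, q_5); compute convergents through index 5.
Convergents (p_i = a_i*p_{i-1} + p_{i-2}, q_i = a_i*q_{i-1} + q_{i-2} with p_{-2}=0, p_{-1}=1, q_{-2}=1, q_{-1}=0):
  i=0: a_0=8, p_0 = 8*1 + 0 = 8, q_0 = 8*0 + 1 = 1.
  i=1: a_1=2, p_1 = 2*8 + 1 = 17, q_1 = 2*1 + 0 = 2.
  i=2: a_2=1, p_2 = 1*17 + 8 = 25, q_2 = 1*2 + 1 = 3.
  i=3: a_3=2, p_3 = 2*25 + 17 = 67, q_3 = 2*3 + 2 = 8.
  i=4: a_4=1, p_4 = 1*67 + 25 = 92, q_4 = 1*8 + 3 = 11.
  i=5: a_5=2, p_5 = 2*92 + 67 = 251, q_5 = 2*11 + 8 = 30.
Check: 251^2 - 70*30^2 = 63001 - 63000 = 1, so (x, y) = (251, 30) solves the equation, and by the theorem it is the least positive solution.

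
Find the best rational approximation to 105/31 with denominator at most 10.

Expand x = 105/31 as a continued fraction with the Euclidean algorithm:
  105 = 3*31 + 12, so a_0 = 3.
  31 = 2*12 + 7, so a_1 = 2.
  12 = 1*7 + 5, so a_2 = 1.
  7 = 1*5 + 2, so a_3 = 1.
  5 = 2*2 + 1, so a_4 = 2.
  2 = 2*1 + 0, so a_5 = 2.
so x = [3; 2, 1, 1, 2, 2].
Convergents (p_i = a_i*p_{i-1} + p_{i-2}, q_i = a_i*q_{i-1} + q_{i-2} with p_{-2}=0, p_{-1}=1, q_{-2}=1, q_{-1}=0), until the denominator exceeds 10:
  i=0: a_0=3, p_0 = 3*1 + 0 = 3, q_0 = 3*0 + 1 = 1.
  i=1: a_1=2, p_1 = 2*3 + 1 = 7, q_1 = 2*1 + 0 = 2.
  i=2: a_2=1, p_2 = 1*7 + 3 = 10, q_2 = 1*2 + 1 = 3.
  i=3: a_3=1, p_3 = 1*10 + 7 = 17, q_3 = 1*3 + 2 = 5.
  i=4: a_4=2, p_4 = 2*17 + 10 = 44, q_4 = 2*5 + 3 = 13.
q_4 = 13 > 10, so the last convergent with denominator <= 10 is p_3/q_3 = 17/5.
The closest fraction with denominator <= 10 is either p_3/q_3 or the intermediate fraction (k*p_3 + p_2)/(k*q_3 + q_2) with the largest k >= 1 whose denominator stays <= 10; these approach x as k grows, and every other convergent or intermediate fraction in range is farther away.
Largest k: floor((10 - q_2)/q_3) = floor((10 - 3)/5) = 1.
That gives (1*17 + 10)/(1*5 + 3) = 27/8.
Compare the errors: |x - 17/5| = |105*5 - 17*31|/(31*5) = 2/155, and |x - 27/8| = |105*8 - 27*31|/(31*8) = 3/248.
Cross-multiplying, 3*155 = 465 < 496 = 2*248, so 3/248 is smaller: the intermediate fraction 27/8 is closer to x than 17/5.

27/8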